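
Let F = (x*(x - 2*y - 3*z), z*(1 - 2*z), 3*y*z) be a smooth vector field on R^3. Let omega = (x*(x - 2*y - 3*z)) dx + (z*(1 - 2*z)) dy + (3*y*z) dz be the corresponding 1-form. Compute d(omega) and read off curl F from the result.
d(omega) = (7*z - 1) dy ∧ dz + (-3*x) dz ∧ dx + (2*x) dx ∧ dy; curl F = (7*z - 1, -3*x, 2*x)

d omega = sum_{i<j} (∂f_j/∂x_i - ∂f_i/∂x_j) dx_i ∧ dx_j. Under the identification (dy ∧ dz, dz ∧ dx, dx ∧ dy) ↔ (e_x, e_y, e_z), the coefficients are exactly the components of curl F. Compute:
  ∂R/∂y - ∂Q/∂z = (3*z) - (1 - 4*z) = 7*z - 1
  ∂P/∂z - ∂R/∂x = (-3*x) - (0) = -3*x
  ∂Q/∂x - ∂P/∂y = (0) - (-2*x) = 2*x.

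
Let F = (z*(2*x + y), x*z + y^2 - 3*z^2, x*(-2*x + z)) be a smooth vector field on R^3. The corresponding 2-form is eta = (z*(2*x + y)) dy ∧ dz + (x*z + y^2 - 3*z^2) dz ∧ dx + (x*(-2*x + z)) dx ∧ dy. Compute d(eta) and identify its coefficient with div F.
d(eta) = (x + 2*y + 2*z) dx ∧ dy ∧ dz; div F = x + 2*y + 2*z

For a 2-form in R^3 of the form above, applying d gives a 3-form with coefficient ∂P/∂x + ∂Q/∂y + ∂R/∂z:
  ∂P/∂x = 2*z
  ∂Q/∂y = 2*y
  ∂R/∂z = x
Sum = x + 2*y + 2*z, which is exactly div F.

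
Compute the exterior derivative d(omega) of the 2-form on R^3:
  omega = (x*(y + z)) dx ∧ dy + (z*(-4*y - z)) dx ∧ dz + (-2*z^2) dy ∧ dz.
d(omega) = (x + 4*z) dx ∧ dy ∧ dz

For a 2-form omega = sum_{i<j} g_{ij} dx_i ∧ dx_j, the exterior derivative is
  d(omega) = sum_{i<j} d(g_{ij}) ∧ dx_i ∧ dx_j = sum_{i<j, k} (∂g_{ij}/∂x_k) dx_k ∧ dx_i ∧ dx_j.
Expand each term, using dx_k ∧ dx_i ∧ dx_j = sgn(permutation) dx_{(a)} ∧ dx_{(b)} ∧ dx_{(c)} with (a < b < c) sorted:
  d(x*(y + z)) includes (∂/∂z)(x*(y + z)) dz = (x) dz, which multiplied by dx ∧ dy gives (x) dx ∧ dy ∧ dz
  d(z*(-4*y - z)) includes (∂/∂y)(z*(-4*y - z)) dy = (-4*z) dy, which multiplied by dx ∧ dz gives (4*z) dx ∧ dy ∧ dz
Collecting like 3-forms: d(omega) = (x + 4*z) dx ∧ dy ∧ dz.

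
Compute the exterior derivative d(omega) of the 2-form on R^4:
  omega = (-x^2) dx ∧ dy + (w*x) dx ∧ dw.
d(omega) = 0

For a 2-form omega = sum_{i<j} g_{ij} dx_i ∧ dx_j, the exterior derivative is
  d(omega) = sum_{i<j} d(g_{ij}) ∧ dx_i ∧ dx_j = sum_{i<j, k} (∂g_{ij}/∂x_k) dx_k ∧ dx_i ∧ dx_j.
Expand each term, using dx_k ∧ dx_i ∧ dx_j = sgn(permutation) dx_{(a)} ∧ dx_{(b)} ∧ dx_{(c)} with (a < b < c) sorted:

Collecting like 3-forms: d(omega) = 0.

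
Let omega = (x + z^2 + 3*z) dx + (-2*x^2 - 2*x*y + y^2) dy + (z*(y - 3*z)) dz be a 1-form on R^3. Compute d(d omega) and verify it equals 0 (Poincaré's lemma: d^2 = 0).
d(d omega) = 0

Step 1: d omega = sum_{i<j} (∂f_j/∂x_i - ∂f_i/∂x_j) dx_i ∧ dx_j:
  coeff of dx ∧ dy: -4*x - 2*y
  coeff of dx ∧ dz: -2*z - 3
  coeff of dy ∧ dz: z
Step 2: Apply d again to each 2-form coefficient. The only possible 3-form in R^3 is dx ∧ dy ∧ dz, with coefficient
  ∂(coeff of dy∧dz)/∂x - ∂(coeff of dx∧dz)/∂y + ∂(coeff of dx∧dy)/∂z
  = ∂/∂x (z) - ∂/∂y (-2*z - 3) + ∂/∂z (-4*x - 2*y).
Each of these terms simplifies to sums of mixed partials that cancel in pairs. The result is 0 (by equality of mixed partials for smooth functions — Schwarz / Clairaut).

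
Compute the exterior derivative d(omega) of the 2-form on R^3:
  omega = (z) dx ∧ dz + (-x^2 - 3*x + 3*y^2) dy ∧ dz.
d(omega) = (-2*x - 3) dx ∧ dy ∧ dz

For a 2-form omega = sum_{i<j} g_{ij} dx_i ∧ dx_j, the exterior derivative is
  d(omega) = sum_{i<j} d(g_{ij}) ∧ dx_i ∧ dx_j = sum_{i<j, k} (∂g_{ij}/∂x_k) dx_k ∧ dx_i ∧ dx_j.
Expand each term, using dx_k ∧ dx_i ∧ dx_j = sgn(permutation) dx_{(a)} ∧ dx_{(b)} ∧ dx_{(c)} with (a < b < c) sorted:
  d(-x^2 - 3*x + 3*y^2) includes (∂/∂x)(-x^2 - 3*x + 3*y^2) dx = (-2*x - 3) dx, which multiplied by dy ∧ dz gives (-2*x - 3) dx ∧ dy ∧ dz
Collecting like 3-forms: d(omega) = (-2*x - 3) dx ∧ dy ∧ dz.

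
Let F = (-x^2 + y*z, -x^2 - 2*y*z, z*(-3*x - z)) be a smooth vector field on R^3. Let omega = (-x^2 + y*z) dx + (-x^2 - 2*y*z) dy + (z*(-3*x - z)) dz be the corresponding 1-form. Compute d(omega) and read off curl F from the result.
d(omega) = (2*y) dy ∧ dz + (y + 3*z) dz ∧ dx + (-2*x - z) dx ∧ dy; curl F = (2*y, y + 3*z, -2*x - z)

d omega = sum_{i<j} (∂f_j/∂x_i - ∂f_i/∂x_j) dx_i ∧ dx_j. Under the identification (dy ∧ dz, dz ∧ dx, dx ∧ dy) ↔ (e_x, e_y, e_z), the coefficients are exactly the components of curl F. Compute:
  ∂R/∂y - ∂Q/∂z = (0) - (-2*y) = 2*y
  ∂P/∂z - ∂R/∂x = (y) - (-3*z) = y + 3*z
  ∂Q/∂x - ∂P/∂y = (-2*x) - (z) = -2*x - z.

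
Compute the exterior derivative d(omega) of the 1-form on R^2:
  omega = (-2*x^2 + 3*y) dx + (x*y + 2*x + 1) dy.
d(omega) = (y - 1) dx ∧ dy

For a 1-form omega = sum_i f_i dx_i, the exterior derivative is
  d(omega) = sum_{i < j} (∂f_j/∂x_i - ∂f_i/∂x_j) dx_i ∧ dx_j.
  coefficient of dx ∧ dy: ∂f_2/∂x - ∂f_1/∂y = ∂(x*y + 2*x + 1)/∂x - ∂(-2*x^2 + 3*y)/∂y = y - 1
Assembling: d(omega) = (y - 1) dx ∧ dy.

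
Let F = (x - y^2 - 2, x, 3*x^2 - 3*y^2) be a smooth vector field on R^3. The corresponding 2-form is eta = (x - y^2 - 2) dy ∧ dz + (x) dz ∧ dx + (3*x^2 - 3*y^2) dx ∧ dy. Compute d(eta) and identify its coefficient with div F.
d(eta) = (1) dx ∧ dy ∧ dz; div F = 1

For a 2-form in R^3 of the form above, applying d gives a 3-form with coefficient ∂P/∂x + ∂Q/∂y + ∂R/∂z:
  ∂P/∂x = 1
  ∂Q/∂y = 0
  ∂R/∂z = 0
Sum = 1, which is exactly div F.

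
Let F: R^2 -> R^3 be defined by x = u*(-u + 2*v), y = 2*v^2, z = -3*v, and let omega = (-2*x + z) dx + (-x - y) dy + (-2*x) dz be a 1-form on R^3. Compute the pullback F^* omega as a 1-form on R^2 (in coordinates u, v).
F^* omega = (-4*u^3 + 12*u^2*v - 8*u*v^2 + 6*u*v - 6*v^2) du + (4*u^3 - 4*u^2*v - 6*u^2 - 8*u*v^2 + 6*u*v - 8*v^3) dv

Using F^*(f dg) = (f ∘ F) d(g ∘ F), substitute each coordinate x_i by F_i(u, v) in f_i, and replace dx_i by d F_i = (∂F_i/∂u) du + (∂F_i/∂v) dv.
  For the x component: f_1(F) = 2*u^2 - 4*u*v - 3*v; d F_1 = (-2*u + 2*v) du + (2*u) dv
  For the y component: f_2(F) = u^2 - 2*u*v - 2*v^2; d F_2 = (0) du + (4*v) dv
  For the z component: f_3(F) = 2*u*(u - 2*v); d F_3 = (0) du + (-3) dv
Combining and collecting du, dv coefficients:
  coeff of du: -4*u^3 + 12*u^2*v - 8*u*v^2 + 6*u*v - 6*v^2
  coeff of dv: 4*u^3 - 4*u^2*v - 6*u^2 - 8*u*v^2 + 6*u*v - 8*v^3
F^* omega = (-4*u^3 + 12*u^2*v - 8*u*v^2 + 6*u*v - 6*v^2) du + (4*u^3 - 4*u^2*v - 6*u^2 - 8*u*v^2 + 6*u*v - 8*v^3) dv.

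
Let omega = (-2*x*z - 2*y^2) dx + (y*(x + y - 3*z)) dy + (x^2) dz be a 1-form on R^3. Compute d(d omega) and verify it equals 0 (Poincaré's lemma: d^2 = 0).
d(d omega) = 0

Step 1: d omega = sum_{i<j} (∂f_j/∂x_i - ∂f_i/∂x_j) dx_i ∧ dx_j:
  coeff of dx ∧ dy: 5*y
  coeff of dx ∧ dz: 4*x
  coeff of dy ∧ dz: 3*y
Step 2: Apply d again to each 2-form coefficient. The only possible 3-form in R^3 is dx ∧ dy ∧ dz, with coefficient
  ∂(coeff of dy∧dz)/∂x - ∂(coeff of dx∧dz)/∂y + ∂(coeff of dx∧dy)/∂z
  = ∂/∂x (3*y) - ∂/∂y (4*x) + ∂/∂z (5*y).
Each of these terms simplifies to sums of mixed partials that cancel in pairs. The result is 0 (by equality of mixed partials for smooth functions — Schwarz / Clairaut).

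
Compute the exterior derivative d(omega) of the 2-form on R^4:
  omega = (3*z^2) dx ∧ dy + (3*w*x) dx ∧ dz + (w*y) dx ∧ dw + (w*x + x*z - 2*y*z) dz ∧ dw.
d(omega) = (6*z) dx ∧ dy ∧ dz + (w + 3*x + z) dx ∧ dz ∧ dw + (-w) dx ∧ dy ∧ dw + (-2*z) dy ∧ dz ∧ dw

For a 2-form omega = sum_{i<j} g_{ij} dx_i ∧ dx_j, the exterior derivative is
  d(omega) = sum_{i<j} d(g_{ij}) ∧ dx_i ∧ dx_j = sum_{i<j, k} (∂g_{ij}/∂x_k) dx_k ∧ dx_i ∧ dx_j.
Expand each term, using dx_k ∧ dx_i ∧ dx_j = sgn(permutation) dx_{(a)} ∧ dx_{(b)} ∧ dx_{(c)} with (a < b < c) sorted:
  d(3*z^2) includes (∂/∂z)(3*z^2) dz = (6*z) dz, which multiplied by dx ∧ dy gives (6*z) dx ∧ dy ∧ dz
  d(3*w*x) includes (∂/∂w)(3*w*x) dw = (3*x) dw, which multiplied by dx ∧ dz gives (3*x) dx ∧ dz ∧ dw
  d(w*y) includes (∂/∂y)(w*y) dy = (w) dy, which multiplied by dx ∧ dw gives (-w) dx ∧ dy ∧ dw
  d(w*x + x*z - 2*y*z) includes (∂/∂x)(w*x + x*z - 2*y*z) dx = (w + z) dx, which multiplied by dz ∧ dw gives (w + z) dx ∧ dz ∧ dw
  d(w*x + x*z - 2*y*z) includes (∂/∂y)(w*x + x*z - 2*y*z) dy = (-2*z) dy, which multiplied by dz ∧ dw gives (-2*z) dy ∧ dz ∧ dw
Collecting like 3-forms: d(omega) = (6*z) dx ∧ dy ∧ dz + (w + 3*x + z) dx ∧ dz ∧ dw + (-w) dx ∧ dy ∧ dw + (-2*z) dy ∧ dz ∧ dw.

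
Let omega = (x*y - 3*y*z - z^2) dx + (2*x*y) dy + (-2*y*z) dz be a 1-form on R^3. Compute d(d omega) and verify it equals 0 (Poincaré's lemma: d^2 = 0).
d(d omega) = 0

Step 1: d omega = sum_{i<j} (∂f_j/∂x_i - ∂f_i/∂x_j) dx_i ∧ dx_j:
  coeff of dx ∧ dy: -x + 2*y + 3*z
  coeff of dx ∧ dz: 3*y + 2*z
  coeff of dy ∧ dz: -2*z
Step 2: Apply d again to each 2-form coefficient. The only possible 3-form in R^3 is dx ∧ dy ∧ dz, with coefficient
  ∂(coeff of dy∧dz)/∂x - ∂(coeff of dx∧dz)/∂y + ∂(coeff of dx∧dy)/∂z
  = ∂/∂x (-2*z) - ∂/∂y (3*y + 2*z) + ∂/∂z (-x + 2*y + 3*z).
Each of these terms simplifies to sums of mixed partials that cancel in pairs. The result is 0 (by equality of mixed partials for smooth functions — Schwarz / Clairaut).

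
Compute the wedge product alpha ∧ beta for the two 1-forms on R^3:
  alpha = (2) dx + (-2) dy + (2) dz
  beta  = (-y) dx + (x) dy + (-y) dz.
alpha ∧ beta = (2*x - 2*y) dx ∧ dy + (-2*x + 2*y) dy ∧ dz

Distribute the wedge, using dx_i ∧ dx_j = -dx_j ∧ dx_i and dx_i ∧ dx_i = 0. For each pair (i, j) with i < j, the coefficient of dx_i ∧ dx_j in alpha ∧ beta is (alpha_i * beta_j - alpha_j * beta_i). Collecting: alpha ∧ beta = (2*x - 2*y) dx ∧ dy + (-2*x + 2*y) dy ∧ dz.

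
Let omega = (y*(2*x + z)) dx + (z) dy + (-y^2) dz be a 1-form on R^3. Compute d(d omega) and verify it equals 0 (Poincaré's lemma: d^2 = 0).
d(d omega) = 0

Step 1: d omega = sum_{i<j} (∂f_j/∂x_i - ∂f_i/∂x_j) dx_i ∧ dx_j:
  coeff of dx ∧ dy: -2*x - z
  coeff of dx ∧ dz: -y
  coeff of dy ∧ dz: -2*y - 1
Step 2: Apply d again to each 2-form coefficient. The only possible 3-form in R^3 is dx ∧ dy ∧ dz, with coefficient
  ∂(coeff of dy∧dz)/∂x - ∂(coeff of dx∧dz)/∂y + ∂(coeff of dx∧dy)/∂z
  = ∂/∂x (-2*y - 1) - ∂/∂y (-y) + ∂/∂z (-2*x - z).
Each of these terms simplifies to sums of mixed partials that cancel in pairs. The result is 0 (by equality of mixed partials for smooth functions — Schwarz / Clairaut).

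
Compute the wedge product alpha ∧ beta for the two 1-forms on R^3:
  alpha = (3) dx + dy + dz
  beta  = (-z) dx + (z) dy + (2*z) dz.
alpha ∧ beta = (4*z) dx ∧ dy + (7*z) dx ∧ dz + (z) dy ∧ dz

Distribute the wedge, using dx_i ∧ dx_j = -dx_j ∧ dx_i and dx_i ∧ dx_i = 0. For each pair (i, j) with i < j, the coefficient of dx_i ∧ dx_j in alpha ∧ beta is (alpha_i * beta_j - alpha_j * beta_i). Collecting: alpha ∧ beta = (4*z) dx ∧ dy + (7*z) dx ∧ dz + (z) dy ∧ dz.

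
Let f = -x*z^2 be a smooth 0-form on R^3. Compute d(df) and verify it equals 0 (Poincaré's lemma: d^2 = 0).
d(df) = 0

Step 1: df = sum_i (∂f/∂x_i) dx_i = (-z^2) dx + (0) dy + (-2*x*z) dz.
Step 2: Apply d again. Using the 1-form formula, the coefficient of dx ∧ dy in d(df) is ∂^2 f/∂x ∂y - ∂^2 f/∂y ∂x = (0) - (0) = 0 (equality of mixed partials for smooth f).
Similarly for dx ∧ dz and dy ∧ dz — all coefficients vanish. So d(df) = 0.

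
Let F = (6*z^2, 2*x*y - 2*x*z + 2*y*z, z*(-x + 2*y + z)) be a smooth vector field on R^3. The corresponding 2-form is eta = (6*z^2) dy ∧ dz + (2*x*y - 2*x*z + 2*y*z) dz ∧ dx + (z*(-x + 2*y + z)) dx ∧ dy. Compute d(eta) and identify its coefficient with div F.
d(eta) = (x + 2*y + 4*z) dx ∧ dy ∧ dz; div F = x + 2*y + 4*z

For a 2-form in R^3 of the form above, applying d gives a 3-form with coefficient ∂P/∂x + ∂Q/∂y + ∂R/∂z:
  ∂P/∂x = 0
  ∂Q/∂y = 2*x + 2*z
  ∂R/∂z = -x + 2*y + 2*z
Sum = x + 2*y + 4*z, which is exactly div F.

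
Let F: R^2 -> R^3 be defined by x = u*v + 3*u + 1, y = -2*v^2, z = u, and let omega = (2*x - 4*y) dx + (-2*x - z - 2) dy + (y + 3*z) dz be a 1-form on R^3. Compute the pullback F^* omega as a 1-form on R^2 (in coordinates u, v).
F^* omega = (2*u*v^2 + 12*u*v + 21*u + 8*v^3 + 22*v^2 + 2*v + 6) du + (2*u^2*v + 6*u^2 + 16*u*v^2 + 28*u*v + 2*u + 16*v) dv

Using F^*(f dg) = (f ∘ F) d(g ∘ F), substitute each coordinate x_i by F_i(u, v) in f_i, and replace dx_i by d F_i = (∂F_i/∂u) du + (∂F_i/∂v) dv.
  For the x component: f_1(F) = 2*u*v + 6*u + 8*v^2 + 2; d F_1 = (v + 3) du + (u) dv
  For the y component: f_2(F) = -2*u*v - 7*u - 4; d F_2 = (0) du + (-4*v) dv
  For the z component: f_3(F) = 3*u - 2*v^2; d F_3 = (1) du + (0) dv
Combining and collecting du, dv coefficients:
  coeff of du: 2*u*v^2 + 12*u*v + 21*u + 8*v^3 + 22*v^2 + 2*v + 6
  coeff of dv: 2*u^2*v + 6*u^2 + 16*u*v^2 + 28*u*v + 2*u + 16*v
F^* omega = (2*u*v^2 + 12*u*v + 21*u + 8*v^3 + 22*v^2 + 2*v + 6) du + (2*u^2*v + 6*u^2 + 16*u*v^2 + 28*u*v + 2*u + 16*v) dv.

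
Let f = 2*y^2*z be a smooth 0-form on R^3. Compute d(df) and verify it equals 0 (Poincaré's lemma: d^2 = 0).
d(df) = 0

Step 1: df = sum_i (∂f/∂x_i) dx_i = (0) dx + (4*y*z) dy + (2*y^2) dz.
Step 2: Apply d again. Using the 1-form formula, the coefficient of dx ∧ dy in d(df) is ∂^2 f/∂x ∂y - ∂^2 f/∂y ∂x = (0) - (0) = 0 (equality of mixed partials for smooth f).
Similarly for dx ∧ dz and dy ∧ dz — all coefficients vanish. So d(df) = 0.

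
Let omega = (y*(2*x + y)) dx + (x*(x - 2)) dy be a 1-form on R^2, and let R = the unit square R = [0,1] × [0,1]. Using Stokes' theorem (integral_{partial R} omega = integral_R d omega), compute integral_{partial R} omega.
integral_(partial R) omega = -3

Stokes: integral_partial_R omega = integral_R d omega with d omega = (∂Q/∂x - ∂P/∂y) dx ∧ dy.
  ∂Q/∂x = 2*x - 2
  ∂P/∂y = 2*x + 2*y
  integrand = ∂Q/∂x - ∂P/∂y = -2*y - 2.
Integrating over R: integral_0^1 integral_0^1 (-2*y - 2) dx dy = -3.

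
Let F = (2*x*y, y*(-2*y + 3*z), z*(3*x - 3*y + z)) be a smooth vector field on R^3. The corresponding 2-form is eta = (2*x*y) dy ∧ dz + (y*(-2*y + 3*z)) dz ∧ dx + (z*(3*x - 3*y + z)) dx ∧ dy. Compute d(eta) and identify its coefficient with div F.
d(eta) = (3*x - 5*y + 5*z) dx ∧ dy ∧ dz; div F = 3*x - 5*y + 5*z

For a 2-form in R^3 of the form above, applying d gives a 3-form with coefficient ∂P/∂x + ∂Q/∂y + ∂R/∂z:
  ∂P/∂x = 2*y
  ∂Q/∂y = -4*y + 3*z
  ∂R/∂z = 3*x - 3*y + 2*z
Sum = 3*x - 5*y + 5*z, which is exactly div F.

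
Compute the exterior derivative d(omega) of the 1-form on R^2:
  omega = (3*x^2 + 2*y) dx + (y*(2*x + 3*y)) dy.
d(omega) = (2*y - 2) dx ∧ dy

For a 1-form omega = sum_i f_i dx_i, the exterior derivative is
  d(omega) = sum_{i < j} (∂f_j/∂x_i - ∂f_i/∂x_j) dx_i ∧ dx_j.
  coefficient of dx ∧ dy: ∂f_2/∂x - ∂f_1/∂y = ∂(y*(2*x + 3*y))/∂x - ∂(3*x^2 + 2*y)/∂y = 2*y - 2
Assembling: d(omega) = (2*y - 2) dx ∧ dy.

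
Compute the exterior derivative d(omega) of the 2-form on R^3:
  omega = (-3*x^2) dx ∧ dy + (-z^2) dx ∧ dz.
d(omega) = 0

For a 2-form omega = sum_{i<j} g_{ij} dx_i ∧ dx_j, the exterior derivative is
  d(omega) = sum_{i<j} d(g_{ij}) ∧ dx_i ∧ dx_j = sum_{i<j, k} (∂g_{ij}/∂x_k) dx_k ∧ dx_i ∧ dx_j.
Expand each term, using dx_k ∧ dx_i ∧ dx_j = sgn(permutation) dx_{(a)} ∧ dx_{(b)} ∧ dx_{(c)} with (a < b < c) sorted:

Collecting like 3-forms: d(omega) = 0.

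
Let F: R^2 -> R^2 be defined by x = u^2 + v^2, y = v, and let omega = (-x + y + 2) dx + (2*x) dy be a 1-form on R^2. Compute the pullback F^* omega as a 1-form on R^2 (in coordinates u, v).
F^* omega = (2*u*(-u^2 - v^2 + v + 2)) du + (-2*u^2*v + 2*u^2 - 2*v^3 + 4*v^2 + 4*v) dv

Using F^*(f dg) = (f ∘ F) d(g ∘ F), substitute each coordinate x_i by F_i(u, v) in f_i, and replace dx_i by d F_i = (∂F_i/∂u) du + (∂F_i/∂v) dv.
  For the x component: f_1(F) = -u^2 - v^2 + v + 2; d F_1 = (2*u) du + (2*v) dv
  For the y component: f_2(F) = 2*u^2 + 2*v^2; d F_2 = (0) du + (1) dv
Combining and collecting du, dv coefficients:
  coeff of du: 2*u*(-u^2 - v^2 + v + 2)
  coeff of dv: -2*u^2*v + 2*u^2 - 2*v^3 + 4*v^2 + 4*v
F^* omega = (2*u*(-u^2 - v^2 + v + 2)) du + (-2*u^2*v + 2*u^2 - 2*v^3 + 4*v^2 + 4*v) dv.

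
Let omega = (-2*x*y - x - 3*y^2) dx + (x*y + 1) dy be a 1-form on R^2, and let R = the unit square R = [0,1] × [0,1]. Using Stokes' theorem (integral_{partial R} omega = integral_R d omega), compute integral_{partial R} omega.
integral_(partial R) omega = 9/2

Stokes: integral_partial_R omega = integral_R d omega with d omega = (∂Q/∂x - ∂P/∂y) dx ∧ dy.
  ∂Q/∂x = y
  ∂P/∂y = -2*x - 6*y
  integrand = ∂Q/∂x - ∂P/∂y = 2*x + 7*y.
Integrating over R: integral_0^1 integral_0^1 (2*x + 7*y) dx dy = 9/2.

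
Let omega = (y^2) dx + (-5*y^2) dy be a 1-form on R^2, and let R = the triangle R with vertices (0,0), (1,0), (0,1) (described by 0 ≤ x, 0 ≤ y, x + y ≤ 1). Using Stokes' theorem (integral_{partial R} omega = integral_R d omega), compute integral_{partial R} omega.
integral_(partial R) omega = -1/3

Stokes: integral_partial_R omega = integral_R d omega with d omega = (∂Q/∂x - ∂P/∂y) dx ∧ dy.
  ∂Q/∂x = 0
  ∂P/∂y = 2*y
  integrand = ∂Q/∂x - ∂P/∂y = -2*y.
Integrating over R: integral_0^1 integral_0^{1-x} (-2*y) dy dx = -1/3.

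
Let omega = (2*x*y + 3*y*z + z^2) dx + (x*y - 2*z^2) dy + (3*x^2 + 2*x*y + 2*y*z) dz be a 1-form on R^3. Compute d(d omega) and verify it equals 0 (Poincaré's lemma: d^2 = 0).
d(d omega) = 0

Step 1: d omega = sum_{i<j} (∂f_j/∂x_i - ∂f_i/∂x_j) dx_i ∧ dx_j:
  coeff of dx ∧ dy: -2*x + y - 3*z
  coeff of dx ∧ dz: 6*x - y - 2*z
  coeff of dy ∧ dz: 2*x + 6*z
Step 2: Apply d again to each 2-form coefficient. The only possible 3-form in R^3 is dx ∧ dy ∧ dz, with coefficient
  ∂(coeff of dy∧dz)/∂x - ∂(coeff of dx∧dz)/∂y + ∂(coeff of dx∧dy)/∂z
  = ∂/∂x (2*x + 6*z) - ∂/∂y (6*x - y - 2*z) + ∂/∂z (-2*x + y - 3*z).
Each of these terms simplifies to sums of mixed partials that cancel in pairs. The result is 0 (by equality of mixed partials for smooth functions — Schwarz / Clairaut).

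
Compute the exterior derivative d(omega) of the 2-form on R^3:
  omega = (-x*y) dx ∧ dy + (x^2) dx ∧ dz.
d(omega) = 0

For a 2-form omega = sum_{i<j} g_{ij} dx_i ∧ dx_j, the exterior derivative is
  d(omega) = sum_{i<j} d(g_{ij}) ∧ dx_i ∧ dx_j = sum_{i<j, k} (∂g_{ij}/∂x_k) dx_k ∧ dx_i ∧ dx_j.
Expand each term, using dx_k ∧ dx_i ∧ dx_j = sgn(permutation) dx_{(a)} ∧ dx_{(b)} ∧ dx_{(c)} with (a < b < c) sorted:

Collecting like 3-forms: d(omega) = 0.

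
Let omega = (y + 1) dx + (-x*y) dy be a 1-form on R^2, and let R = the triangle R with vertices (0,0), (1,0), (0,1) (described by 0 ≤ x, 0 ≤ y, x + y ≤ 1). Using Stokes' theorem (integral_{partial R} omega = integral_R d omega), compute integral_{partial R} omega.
integral_(partial R) omega = -2/3

Stokes: integral_partial_R omega = integral_R d omega with d omega = (∂Q/∂x - ∂P/∂y) dx ∧ dy.
  ∂Q/∂x = -y
  ∂P/∂y = 1
  integrand = ∂Q/∂x - ∂P/∂y = -y - 1.
Integrating over R: integral_0^1 integral_0^{1-x} (-y - 1) dy dx = -2/3.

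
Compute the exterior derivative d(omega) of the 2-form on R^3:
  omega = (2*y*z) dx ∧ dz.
d(omega) = (-2*z) dx ∧ dy ∧ dz

For a 2-form omega = sum_{i<j} g_{ij} dx_i ∧ dx_j, the exterior derivative is
  d(omega) = sum_{i<j} d(g_{ij}) ∧ dx_i ∧ dx_j = sum_{i<j, k} (∂g_{ij}/∂x_k) dx_k ∧ dx_i ∧ dx_j.
Expand each term, using dx_k ∧ dx_i ∧ dx_j = sgn(permutation) dx_{(a)} ∧ dx_{(b)} ∧ dx_{(c)} with (a < b < c) sorted:
  d(2*y*z) includes (∂/∂y)(2*y*z) dy = (2*z) dy, which multiplied by dx ∧ dz gives (-2*z) dx ∧ dy ∧ dz
Collecting like 3-forms: d(omega) = (-2*z) dx ∧ dy ∧ dz.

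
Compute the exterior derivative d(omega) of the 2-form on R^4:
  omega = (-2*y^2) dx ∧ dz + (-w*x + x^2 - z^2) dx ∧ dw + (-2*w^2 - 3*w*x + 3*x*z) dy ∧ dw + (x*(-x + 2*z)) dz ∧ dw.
d(omega) = (4*y) dx ∧ dy ∧ dz + (-2*x + 4*z) dx ∧ dz ∧ dw + (-3*w + 3*z) dx ∧ dy ∧ dw + (-3*x) dy ∧ dz ∧ dw

For a 2-form omega = sum_{i<j} g_{ij} dx_i ∧ dx_j, the exterior derivative is
  d(omega) = sum_{i<j} d(g_{ij}) ∧ dx_i ∧ dx_j = sum_{i<j, k} (∂g_{ij}/∂x_k) dx_k ∧ dx_i ∧ dx_j.
Expand each term, using dx_k ∧ dx_i ∧ dx_j = sgn(permutation) dx_{(a)} ∧ dx_{(b)} ∧ dx_{(c)} with (a < b < c) sorted:
  d(-2*y^2) includes (∂/∂y)(-2*y^2) dy = (-4*y) dy, which multiplied by dx ∧ dz gives (4*y) dx ∧ dy ∧ dz
  d(-w*x + x^2 - z^2) includes (∂/∂z)(-w*x + x^2 - z^2) dz = (-2*z) dz, which multiplied by dx ∧ dw gives (2*z) dx ∧ dz ∧ dw
  d(-2*w^2 - 3*w*x + 3*x*z) includes (∂/∂x)(-2*w^2 - 3*w*x + 3*x*z) dx = (-3*w + 3*z) dx, which multiplied by dy ∧ dw gives (-3*w + 3*z) dx ∧ dy ∧ dw
  d(-2*w^2 - 3*w*x + 3*x*z) includes (∂/∂z)(-2*w^2 - 3*w*x + 3*x*z) dz = (3*x) dz, which multiplied by dy ∧ dw gives (-3*x) dy ∧ dz ∧ dw
  d(x*(-x + 2*z)) includes (∂/∂x)(x*(-x + 2*z)) dx = (-2*x + 2*z) dx, which multiplied by dz ∧ dw gives (-2*x + 2*z) dx ∧ dz ∧ dw
Collecting like 3-forms: d(omega) = (4*y) dx ∧ dy ∧ dz + (-2*x + 4*z) dx ∧ dz ∧ dw + (-3*w + 3*z) dx ∧ dy ∧ dw + (-3*x) dy ∧ dz ∧ dw.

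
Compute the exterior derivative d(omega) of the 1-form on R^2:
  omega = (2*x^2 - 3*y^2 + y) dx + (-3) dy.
d(omega) = (6*y - 1) dx ∧ dy

For a 1-form omega = sum_i f_i dx_i, the exterior derivative is
  d(omega) = sum_{i < j} (∂f_j/∂x_i - ∂f_i/∂x_j) dx_i ∧ dx_j.
  coefficient of dx ∧ dy: ∂f_2/∂x - ∂f_1/∂y = ∂(-3)/∂x - ∂(2*x^2 - 3*y^2 + y)/∂y = 6*y - 1
Assembling: d(omega) = (6*y - 1) dx ∧ dy.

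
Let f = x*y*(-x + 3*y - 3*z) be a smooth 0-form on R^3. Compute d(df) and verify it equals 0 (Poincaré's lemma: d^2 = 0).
d(df) = 0

Step 1: df = sum_i (∂f/∂x_i) dx_i = (y*(-2*x + 3*y - 3*z)) dx + (x*(-x + 6*y - 3*z)) dy + (-3*x*y) dz.
Step 2: Apply d again. Using the 1-form formula, the coefficient of dx ∧ dy in d(df) is ∂^2 f/∂x ∂y - ∂^2 f/∂y ∂x = (-2*x + 6*y - 3*z) - (-2*x + 6*y - 3*z) = 0 (equality of mixed partials for smooth f).
Similarly for dx ∧ dz and dy ∧ dz — all coefficients vanish. So d(df) = 0.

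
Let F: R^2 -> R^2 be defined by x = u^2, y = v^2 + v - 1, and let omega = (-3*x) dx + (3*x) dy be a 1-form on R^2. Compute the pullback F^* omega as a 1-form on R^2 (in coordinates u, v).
F^* omega = (-6*u^3) du + (u^2*(6*v + 3)) dv

Using F^*(f dg) = (f ∘ F) d(g ∘ F), substitute each coordinate x_i by F_i(u, v) in f_i, and replace dx_i by d F_i = (∂F_i/∂u) du + (∂F_i/∂v) dv.
  For the x component: f_1(F) = -3*u^2; d F_1 = (2*u) du + (0) dv
  For the y component: f_2(F) = 3*u^2; d F_2 = (0) du + (2*v + 1) dv
Combining and collecting du, dv coefficients:
  coeff of du: -6*u^3
  coeff of dv: u^2*(6*v + 3)
F^* omega = (-6*u^3) du + (u^2*(6*v + 3)) dv.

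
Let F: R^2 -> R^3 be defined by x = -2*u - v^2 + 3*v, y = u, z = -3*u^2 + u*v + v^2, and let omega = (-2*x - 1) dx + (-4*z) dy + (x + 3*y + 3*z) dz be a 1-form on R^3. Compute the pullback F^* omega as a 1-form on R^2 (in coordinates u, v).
F^* omega = (54*u^3 - 27*u^2*v + 6*u^2 - 9*u*v^2 - 21*u*v - 8*u + 2*v^3 - 5*v^2 + 12*v + 2) du + (-9*u^3 - 15*u^2*v + u^2 + 8*u*v^2 - 3*u*v + 12*u + 24*v^2 - 16*v - 3) dv

Using F^*(f dg) = (f ∘ F) d(g ∘ F), substitute each coordinate x_i by F_i(u, v) in f_i, and replace dx_i by d F_i = (∂F_i/∂u) du + (∂F_i/∂v) dv.
  For the x component: f_1(F) = 4*u + 2*v^2 - 6*v - 1; d F_1 = (-2) du + (3 - 2*v) dv
  For the y component: f_2(F) = 12*u^2 - 4*u*v - 4*v^2; d F_2 = (1) du + (0) dv
  For the z component: f_3(F) = -9*u^2 + 3*u*v + u + 2*v^2 + 3*v; d F_3 = (-6*u + v) du + (u + 2*v) dv
Combining and collecting du, dv coefficients:
  coeff of du: 54*u^3 - 27*u^2*v + 6*u^2 - 9*u*v^2 - 21*u*v - 8*u + 2*v^3 - 5*v^2 + 12*v + 2
  coeff of dv: -9*u^3 - 15*u^2*v + u^2 + 8*u*v^2 - 3*u*v + 12*u + 24*v^2 - 16*v - 3
F^* omega = (54*u^3 - 27*u^2*v + 6*u^2 - 9*u*v^2 - 21*u*v - 8*u + 2*v^3 - 5*v^2 + 12*v + 2) du + (-9*u^3 - 15*u^2*v + u^2 + 8*u*v^2 - 3*u*v + 12*u + 24*v^2 - 16*v - 3) dv.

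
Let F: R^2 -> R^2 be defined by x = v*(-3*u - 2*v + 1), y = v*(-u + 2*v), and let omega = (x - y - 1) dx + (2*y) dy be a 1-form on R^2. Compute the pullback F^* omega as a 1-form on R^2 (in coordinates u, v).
F^* omega = (v*(8*u*v + 8*v^2 - 3*v + 3)) du + (8*u^2*v + 8*u*v^2 - 5*u*v + 3*u + 32*v^3 - 8*v^2 + 5*v - 1) dv

Using F^*(f dg) = (f ∘ F) d(g ∘ F), substitute each coordinate x_i by F_i(u, v) in f_i, and replace dx_i by d F_i = (∂F_i/∂u) du + (∂F_i/∂v) dv.
  For the x component: f_1(F) = -2*u*v - 4*v^2 + v - 1; d F_1 = (-3*v) du + (-3*u - 4*v + 1) dv
  For the y component: f_2(F) = 2*v*(-u + 2*v); d F_2 = (-v) du + (-u + 4*v) dv
Combining and collecting du, dv coefficients:
  coeff of du: v*(8*u*v + 8*v^2 - 3*v + 3)
  coeff of dv: 8*u^2*v + 8*u*v^2 - 5*u*v + 3*u + 32*v^3 - 8*v^2 + 5*v - 1
F^* omega = (v*(8*u*v + 8*v^2 - 3*v + 3)) du + (8*u^2*v + 8*u*v^2 - 5*u*v + 3*u + 32*v^3 - 8*v^2 + 5*v - 1) dv.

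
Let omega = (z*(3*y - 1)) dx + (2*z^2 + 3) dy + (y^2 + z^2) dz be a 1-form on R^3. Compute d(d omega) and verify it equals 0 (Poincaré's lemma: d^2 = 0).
d(d omega) = 0

Step 1: d omega = sum_{i<j} (∂f_j/∂x_i - ∂f_i/∂x_j) dx_i ∧ dx_j:
  coeff of dx ∧ dy: -3*z
  coeff of dx ∧ dz: 1 - 3*y
  coeff of dy ∧ dz: 2*y - 4*z
Step 2: Apply d again to each 2-form coefficient. The only possible 3-form in R^3 is dx ∧ dy ∧ dz, with coefficient
  ∂(coeff of dy∧dz)/∂x - ∂(coeff of dx∧dz)/∂y + ∂(coeff of dx∧dy)/∂z
  = ∂/∂x (2*y - 4*z) - ∂/∂y (1 - 3*y) + ∂/∂z (-3*z).
Each of these terms simplifies to sums of mixed partials that cancel in pairs. The result is 0 (by equality of mixed partials for smooth functions — Schwarz / Clairaut).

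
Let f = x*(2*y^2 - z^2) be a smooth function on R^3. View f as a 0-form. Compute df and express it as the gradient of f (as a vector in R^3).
df = (2*y^2 - z^2) dx + (4*x*y) dy + (-2*x*z) dz; grad f = (2*y^2 - z^2, 4*x*y, -2*x*z)

For a 0-form f, d f = (∂f/∂x) dx + (∂f/∂y) dy + (∂f/∂z) dz. The components of the vector representation are exactly the entries of grad f in Cartesian coordinates:
  ∂f/∂x = 2*y^2 - z^2
  ∂f/∂y = 4*x*y
  ∂f/∂z = -2*x*z.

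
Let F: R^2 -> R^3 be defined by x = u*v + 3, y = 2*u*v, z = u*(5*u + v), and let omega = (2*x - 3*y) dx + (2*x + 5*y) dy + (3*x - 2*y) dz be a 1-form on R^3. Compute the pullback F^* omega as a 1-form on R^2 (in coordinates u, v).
F^* omega = (-10*u^2*v + 19*u*v^2 + 90*u + 27*v) du + (u*(19*u*v + 27)) dv

Using F^*(f dg) = (f ∘ F) d(g ∘ F), substitute each coordinate x_i by F_i(u, v) in f_i, and replace dx_i by d F_i = (∂F_i/∂u) du + (∂F_i/∂v) dv.
  For the x component: f_1(F) = -4*u*v + 6; d F_1 = (v) du + (u) dv
  For the y component: f_2(F) = 12*u*v + 6; d F_2 = (2*v) du + (2*u) dv
  For the z component: f_3(F) = -u*v + 9; d F_3 = (10*u + v) du + (u) dv
Combining and collecting du, dv coefficients:
  coeff of du: -10*u^2*v + 19*u*v^2 + 90*u + 27*v
  coeff of dv: u*(19*u*v + 27)
F^* omega = (-10*u^2*v + 19*u*v^2 + 90*u + 27*v) du + (u*(19*u*v + 27)) dv.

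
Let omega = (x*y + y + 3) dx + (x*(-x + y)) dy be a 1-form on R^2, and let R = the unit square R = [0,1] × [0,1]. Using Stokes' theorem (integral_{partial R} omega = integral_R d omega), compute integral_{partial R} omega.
integral_(partial R) omega = -2

Stokes: integral_partial_R omega = integral_R d omega with d omega = (∂Q/∂x - ∂P/∂y) dx ∧ dy.
  ∂Q/∂x = -2*x + y
  ∂P/∂y = x + 1
  integrand = ∂Q/∂x - ∂P/∂y = -3*x + y - 1.
Integrating over R: integral_0^1 integral_0^1 (-3*x + y - 1) dx dy = -2.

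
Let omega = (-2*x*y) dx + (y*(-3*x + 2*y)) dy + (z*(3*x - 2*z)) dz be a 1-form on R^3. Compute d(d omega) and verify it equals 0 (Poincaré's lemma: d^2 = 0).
d(d omega) = 0

Step 1: d omega = sum_{i<j} (∂f_j/∂x_i - ∂f_i/∂x_j) dx_i ∧ dx_j:
  coeff of dx ∧ dy: 2*x - 3*y
  coeff of dx ∧ dz: 3*z
  coeff of dy ∧ dz: 0
Step 2: Apply d again to each 2-form coefficient. The only possible 3-form in R^3 is dx ∧ dy ∧ dz, with coefficient
  ∂(coeff of dy∧dz)/∂x - ∂(coeff of dx∧dz)/∂y + ∂(coeff of dx∧dy)/∂z
  = ∂/∂x (0) - ∂/∂y (3*z) + ∂/∂z (2*x - 3*y).
Each of these terms simplifies to sums of mixed partials that cancel in pairs. The result is 0 (by equality of mixed partials for smooth functions — Schwarz / Clairaut).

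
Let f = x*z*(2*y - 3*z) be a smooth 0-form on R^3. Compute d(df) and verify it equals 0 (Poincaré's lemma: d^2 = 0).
d(df) = 0

Step 1: df = sum_i (∂f/∂x_i) dx_i = (z*(2*y - 3*z)) dx + (2*x*z) dy + (2*x*(y - 3*z)) dz.
Step 2: Apply d again. Using the 1-form formula, the coefficient of dx ∧ dy in d(df) is ∂^2 f/∂x ∂y - ∂^2 f/∂y ∂x = (2*z) - (2*z) = 0 (equality of mixed partials for smooth f).
Similarly for dx ∧ dz and dy ∧ dz — all coefficients vanish. So d(df) = 0.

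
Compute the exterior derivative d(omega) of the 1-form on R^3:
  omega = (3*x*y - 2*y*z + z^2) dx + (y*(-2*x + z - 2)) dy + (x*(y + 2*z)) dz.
d(omega) = (-3*x - 2*y + 2*z) dx ∧ dy + (3*y) dx ∧ dz + (x - y) dy ∧ dz

For a 1-form omega = sum_i f_i dx_i, the exterior derivative is
  d(omega) = sum_{i < j} (∂f_j/∂x_i - ∂f_i/∂x_j) dx_i ∧ dx_j.
  coefficient of dx ∧ dy: ∂f_2/∂x - ∂f_1/∂y = ∂(y*(-2*x + z - 2))/∂x - ∂(3*x*y - 2*y*z + z^2)/∂y = -3*x - 2*y + 2*z
  coefficient of dx ∧ dz: ∂f_3/∂x - ∂f_1/∂z = ∂(x*(y + 2*z))/∂x - ∂(3*x*y - 2*y*z + z^2)/∂z = 3*y
  coefficient of dy ∧ dz: ∂f_3/∂y - ∂f_2/∂z = ∂(x*(y + 2*z))/∂y - ∂(y*(-2*x + z - 2))/∂z = x - y
Assembling: d(omega) = (-3*x - 2*y + 2*z) dx ∧ dy + (3*y) dx ∧ dz + (x - y) dy ∧ dz.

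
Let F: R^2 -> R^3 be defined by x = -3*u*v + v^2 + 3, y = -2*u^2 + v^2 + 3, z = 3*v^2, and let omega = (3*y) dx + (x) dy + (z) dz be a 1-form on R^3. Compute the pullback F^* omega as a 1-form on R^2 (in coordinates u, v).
F^* omega = (30*u^2*v - 4*u*v^2 - 12*u - 9*v^3 - 27*v) du + (18*u^3 - 12*u^2*v - 15*u*v^2 - 27*u + 26*v^3 + 24*v) dv

Using F^*(f dg) = (f ∘ F) d(g ∘ F), substitute each coordinate x_i by F_i(u, v) in f_i, and replace dx_i by d F_i = (∂F_i/∂u) du + (∂F_i/∂v) dv.
  For the x component: f_1(F) = -6*u^2 + 3*v^2 + 9; d F_1 = (-3*v) du + (-3*u + 2*v) dv
  For the y component: f_2(F) = -3*u*v + v^2 + 3; d F_2 = (-4*u) du + (2*v) dv
  For the z component: f_3(F) = 3*v^2; d F_3 = (0) du + (6*v) dv
Combining and collecting du, dv coefficients:
  coeff of du: 30*u^2*v - 4*u*v^2 - 12*u - 9*v^3 - 27*v
  coeff of dv: 18*u^3 - 12*u^2*v - 15*u*v^2 - 27*u + 26*v^3 + 24*v
F^* omega = (30*u^2*v - 4*u*v^2 - 12*u - 9*v^3 - 27*v) du + (18*u^3 - 12*u^2*v - 15*u*v^2 - 27*u + 26*v^3 + 24*v) dv.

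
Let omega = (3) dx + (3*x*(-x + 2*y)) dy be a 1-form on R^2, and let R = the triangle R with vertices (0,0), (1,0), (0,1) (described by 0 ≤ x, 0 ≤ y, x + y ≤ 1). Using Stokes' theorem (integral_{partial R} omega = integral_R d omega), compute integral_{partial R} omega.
integral_(partial R) omega = 0

Stokes: integral_partial_R omega = integral_R d omega with d omega = (∂Q/∂x - ∂P/∂y) dx ∧ dy.
  ∂Q/∂x = -6*x + 6*y
  ∂P/∂y = 0
  integrand = ∂Q/∂x - ∂P/∂y = -6*x + 6*y.
Integrating over R: integral_0^1 integral_0^{1-x} (-6*x + 6*y) dy dx = 0.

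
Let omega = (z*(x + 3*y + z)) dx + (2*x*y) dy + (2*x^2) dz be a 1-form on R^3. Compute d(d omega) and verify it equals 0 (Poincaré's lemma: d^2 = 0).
d(d omega) = 0

Step 1: d omega = sum_{i<j} (∂f_j/∂x_i - ∂f_i/∂x_j) dx_i ∧ dx_j:
  coeff of dx ∧ dy: 2*y - 3*z
  coeff of dx ∧ dz: 3*x - 3*y - 2*z
  coeff of dy ∧ dz: 0
Step 2: Apply d again to each 2-form coefficient. The only possible 3-form in R^3 is dx ∧ dy ∧ dz, with coefficient
  ∂(coeff of dy∧dz)/∂x - ∂(coeff of dx∧dz)/∂y + ∂(coeff of dx∧dy)/∂z
  = ∂/∂x (0) - ∂/∂y (3*x - 3*y - 2*z) + ∂/∂z (2*y - 3*z).
Each of these terms simplifies to sums of mixed partials that cancel in pairs. The result is 0 (by equality of mixed partials for smooth functions — Schwarz / Clairaut).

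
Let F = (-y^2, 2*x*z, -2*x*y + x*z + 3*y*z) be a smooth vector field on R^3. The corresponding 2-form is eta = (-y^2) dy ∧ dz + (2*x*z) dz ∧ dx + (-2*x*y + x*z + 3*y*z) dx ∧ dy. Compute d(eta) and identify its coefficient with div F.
d(eta) = (x + 3*y) dx ∧ dy ∧ dz; div F = x + 3*y

For a 2-form in R^3 of the form above, applying d gives a 3-form with coefficient ∂P/∂x + ∂Q/∂y + ∂R/∂z:
  ∂P/∂x = 0
  ∂Q/∂y = 0
  ∂R/∂z = x + 3*y
Sum = x + 3*y, which is exactly div F.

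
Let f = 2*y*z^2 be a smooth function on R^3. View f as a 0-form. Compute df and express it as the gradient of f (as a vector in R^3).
df = (0) dx + (2*z^2) dy + (4*y*z) dz; grad f = (0, 2*z^2, 4*y*z)

For a 0-form f, d f = (∂f/∂x) dx + (∂f/∂y) dy + (∂f/∂z) dz. The components of the vector representation are exactly the entries of grad f in Cartesian coordinates:
  ∂f/∂x = 0
  ∂f/∂y = 2*z^2
  ∂f/∂z = 4*y*z.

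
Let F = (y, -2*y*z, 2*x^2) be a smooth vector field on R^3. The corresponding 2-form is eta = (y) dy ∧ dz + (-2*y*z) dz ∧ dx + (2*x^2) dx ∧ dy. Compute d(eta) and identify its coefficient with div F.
d(eta) = (-2*z) dx ∧ dy ∧ dz; div F = -2*z

For a 2-form in R^3 of the form above, applying d gives a 3-form with coefficient ∂P/∂x + ∂Q/∂y + ∂R/∂z:
  ∂P/∂x = 0
  ∂Q/∂y = -2*z
  ∂R/∂z = 0
Sum = -2*z, which is exactly div F.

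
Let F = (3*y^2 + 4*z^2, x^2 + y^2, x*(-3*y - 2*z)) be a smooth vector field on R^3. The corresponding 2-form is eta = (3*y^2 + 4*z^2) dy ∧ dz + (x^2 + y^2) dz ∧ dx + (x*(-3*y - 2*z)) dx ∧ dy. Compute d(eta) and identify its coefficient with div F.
d(eta) = (-2*x + 2*y) dx ∧ dy ∧ dz; div F = -2*x + 2*y

For a 2-form in R^3 of the form above, applying d gives a 3-form with coefficient ∂P/∂x + ∂Q/∂y + ∂R/∂z:
  ∂P/∂x = 0
  ∂Q/∂y = 2*y
  ∂R/∂z = -2*x
Sum = -2*x + 2*y, which is exactly div F.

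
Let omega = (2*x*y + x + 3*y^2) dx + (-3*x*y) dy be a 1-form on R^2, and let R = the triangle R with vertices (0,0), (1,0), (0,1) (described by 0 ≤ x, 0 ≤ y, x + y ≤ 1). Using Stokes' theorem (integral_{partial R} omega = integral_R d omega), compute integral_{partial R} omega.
integral_(partial R) omega = -11/6

Stokes: integral_partial_R omega = integral_R d omega with d omega = (∂Q/∂x - ∂P/∂y) dx ∧ dy.
  ∂Q/∂x = -3*y
  ∂P/∂y = 2*x + 6*y
  integrand = ∂Q/∂x - ∂P/∂y = -2*x - 9*y.
Integrating over R: integral_0^1 integral_0^{1-x} (-2*x - 9*y) dy dx = -11/6.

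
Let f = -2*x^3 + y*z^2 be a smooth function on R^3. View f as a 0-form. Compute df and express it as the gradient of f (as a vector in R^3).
df = (-6*x^2) dx + (z^2) dy + (2*y*z) dz; grad f = (-6*x^2, z^2, 2*y*z)

For a 0-form f, d f = (∂f/∂x) dx + (∂f/∂y) dy + (∂f/∂z) dz. The components of the vector representation are exactly the entries of grad f in Cartesian coordinates:
  ∂f/∂x = -6*x^2
  ∂f/∂y = z^2
  ∂f/∂z = 2*y*z.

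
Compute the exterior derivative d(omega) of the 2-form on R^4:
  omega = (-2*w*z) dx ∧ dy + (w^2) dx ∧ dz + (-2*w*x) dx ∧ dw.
d(omega) = (-2*w) dx ∧ dy ∧ dz + (-2*z) dx ∧ dy ∧ dw + (2*w) dx ∧ dz ∧ dw

For a 2-form omega = sum_{i<j} g_{ij} dx_i ∧ dx_j, the exterior derivative is
  d(omega) = sum_{i<j} d(g_{ij}) ∧ dx_i ∧ dx_j = sum_{i<j, k} (∂g_{ij}/∂x_k) dx_k ∧ dx_i ∧ dx_j.
Expand each term, using dx_k ∧ dx_i ∧ dx_j = sgn(permutation) dx_{(a)} ∧ dx_{(b)} ∧ dx_{(c)} with (a < b < c) sorted:
  d(-2*w*z) includes (∂/∂z)(-2*w*z) dz = (-2*w) dz, which multiplied by dx ∧ dy gives (-2*w) dx ∧ dy ∧ dz
  d(-2*w*z) includes (∂/∂w)(-2*w*z) dw = (-2*z) dw, which multiplied by dx ∧ dy gives (-2*z) dx ∧ dy ∧ dw
  d(w^2) includes (∂/∂w)(w^2) dw = (2*w) dw, which multiplied by dx ∧ dz gives (2*w) dx ∧ dz ∧ dw
Collecting like 3-forms: d(omega) = (-2*w) dx ∧ dy ∧ dz + (-2*z) dx ∧ dy ∧ dw + (2*w) dx ∧ dz ∧ dw.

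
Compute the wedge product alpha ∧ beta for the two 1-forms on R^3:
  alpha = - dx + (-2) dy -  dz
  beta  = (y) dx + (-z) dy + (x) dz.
alpha ∧ beta = (2*y + z) dx ∧ dy + (-x + y) dx ∧ dz + (-2*x - z) dy ∧ dz

Distribute the wedge, using dx_i ∧ dx_j = -dx_j ∧ dx_i and dx_i ∧ dx_i = 0. For each pair (i, j) with i < j, the coefficient of dx_i ∧ dx_j in alpha ∧ beta is (alpha_i * beta_j - alpha_j * beta_i). Collecting: alpha ∧ beta = (2*y + z) dx ∧ dy + (-x + y) dx ∧ dz + (-2*x - z) dy ∧ dz.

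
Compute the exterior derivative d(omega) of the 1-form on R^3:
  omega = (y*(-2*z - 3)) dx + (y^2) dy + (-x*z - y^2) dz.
d(omega) = (2*z + 3) dx ∧ dy + (2*y - z) dx ∧ dz + (-2*y) dy ∧ dz

For a 1-form omega = sum_i f_i dx_i, the exterior derivative is
  d(omega) = sum_{i < j} (∂f_j/∂x_i - ∂f_i/∂x_j) dx_i ∧ dx_j.
  coefficient of dx ∧ dy: ∂f_2/∂x - ∂f_1/∂y = ∂(y^2)/∂x - ∂(y*(-2*z - 3))/∂y = 2*z + 3
  coefficient of dx ∧ dz: ∂f_3/∂x - ∂f_1/∂z = ∂(-x*z - y^2)/∂x - ∂(y*(-2*z - 3))/∂z = 2*y - z
  coefficient of dy ∧ dz: ∂f_3/∂y - ∂f_2/∂z = ∂(-x*z - y^2)/∂y - ∂(y^2)/∂z = -2*y
Assembling: d(omega) = (2*z + 3) dx ∧ dy + (2*y - z) dx ∧ dz + (-2*y) dy ∧ dz.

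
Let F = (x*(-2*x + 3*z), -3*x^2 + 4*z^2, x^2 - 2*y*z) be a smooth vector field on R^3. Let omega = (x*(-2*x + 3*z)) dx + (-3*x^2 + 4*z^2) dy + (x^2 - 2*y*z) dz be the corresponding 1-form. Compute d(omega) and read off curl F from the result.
d(omega) = (-10*z) dy ∧ dz + (x) dz ∧ dx + (-6*x) dx ∧ dy; curl F = (-10*z, x, -6*x)

d omega = sum_{i<j} (∂f_j/∂x_i - ∂f_i/∂x_j) dx_i ∧ dx_j. Under the identification (dy ∧ dz, dz ∧ dx, dx ∧ dy) ↔ (e_x, e_y, e_z), the coefficients are exactly the components of curl F. Compute:
  ∂R/∂y - ∂Q/∂z = (-2*z) - (8*z) = -10*z
  ∂P/∂z - ∂R/∂x = (3*x) - (2*x) = x
  ∂Q/∂x - ∂P/∂y = (-6*x) - (0) = -6*x.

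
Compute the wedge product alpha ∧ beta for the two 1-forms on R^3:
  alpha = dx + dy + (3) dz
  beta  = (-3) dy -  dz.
alpha ∧ beta = (-3) dx ∧ dy + (-1) dx ∧ dz + (8) dy ∧ dz

Distribute the wedge, using dx_i ∧ dx_j = -dx_j ∧ dx_i and dx_i ∧ dx_i = 0. For each pair (i, j) with i < j, the coefficient of dx_i ∧ dx_j in alpha ∧ beta is (alpha_i * beta_j - alpha_j * beta_i). Collecting: alpha ∧ beta = (-3) dx ∧ dy + (-1) dx ∧ dz + (8) dy ∧ dz.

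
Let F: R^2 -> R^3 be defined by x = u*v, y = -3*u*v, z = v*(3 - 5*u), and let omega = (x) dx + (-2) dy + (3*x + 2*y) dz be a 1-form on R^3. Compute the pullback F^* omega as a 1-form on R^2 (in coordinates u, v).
F^* omega = (2*v*(8*u*v + 3)) du + (u*(16*u*v - 9*v + 6)) dv

Using F^*(f dg) = (f ∘ F) d(g ∘ F), substitute each coordinate x_i by F_i(u, v) in f_i, and replace dx_i by d F_i = (∂F_i/∂u) du + (∂F_i/∂v) dv.
  For the x component: f_1(F) = u*v; d F_1 = (v) du + (u) dv
  For the y component: f_2(F) = -2; d F_2 = (-3*v) du + (-3*u) dv
  For the z component: f_3(F) = -3*u*v; d F_3 = (-5*v) du + (3 - 5*u) dv
Combining and collecting du, dv coefficients:
  coeff of du: 2*v*(8*u*v + 3)
  coeff of dv: u*(16*u*v - 9*v + 6)
F^* omega = (2*v*(8*u*v + 3)) du + (u*(16*u*v - 9*v + 6)) dv.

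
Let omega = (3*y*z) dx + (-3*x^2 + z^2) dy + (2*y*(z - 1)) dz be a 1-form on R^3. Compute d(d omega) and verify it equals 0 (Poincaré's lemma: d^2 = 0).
d(d omega) = 0

Step 1: d omega = sum_{i<j} (∂f_j/∂x_i - ∂f_i/∂x_j) dx_i ∧ dx_j:
  coeff of dx ∧ dy: -6*x - 3*z
  coeff of dx ∧ dz: -3*y
  coeff of dy ∧ dz: -2
Step 2: Apply d again to each 2-form coefficient. The only possible 3-form in R^3 is dx ∧ dy ∧ dz, with coefficient
  ∂(coeff of dy∧dz)/∂x - ∂(coeff of dx∧dz)/∂y + ∂(coeff of dx∧dy)/∂z
  = ∂/∂x (-2) - ∂/∂y (-3*y) + ∂/∂z (-6*x - 3*z).
Each of these terms simplifies to sums of mixed partials that cancel in pairs. The result is 0 (by equality of mixed partials for smooth functions — Schwarz / Clairaut).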